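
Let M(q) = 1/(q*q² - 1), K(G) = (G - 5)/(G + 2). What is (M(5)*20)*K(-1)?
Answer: -30/31 ≈ -0.96774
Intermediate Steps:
K(G) = (-5 + G)/(2 + G)
M(q) = 1/(-1 + q³) (M(q) = 1/(q³ - 1) = 1/(-1 + q³))
(M(5)*20)*K(-1) = (20/(-1 + 5³))*((-5 - 1)/(2 - 1)) = (20/(-1 + 125))*(-6/1) = (20/124)*(1*(-6)) = ((1/124)*20)*(-6) = (5/31)*(-6) = -30/31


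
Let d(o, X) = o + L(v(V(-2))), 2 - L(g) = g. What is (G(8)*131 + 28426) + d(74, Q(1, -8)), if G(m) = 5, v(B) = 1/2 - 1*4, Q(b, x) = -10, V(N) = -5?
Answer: 58321/2 ≈ 29161.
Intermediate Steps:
v(B) = -7/2 (v(B) = ½ - 4 = -7/2)
L(g) = 2 - g
d(o, X) = 11/2 + o (d(o, X) = o + (2 - 1*(-7/2)) = o + (2 + 7/2) = o + 11/2 = 11/2 + o)
(G(8)*131 + 28426) + d(74, Q(1, -8)) = (5*131 + 28426) + (11/2 + 74) = (655 + 28426) + 159/2 = 29081 + 159/2 = 58321/2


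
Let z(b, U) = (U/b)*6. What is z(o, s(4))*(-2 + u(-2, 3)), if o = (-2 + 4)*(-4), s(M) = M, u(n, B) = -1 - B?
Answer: 18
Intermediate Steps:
o = -8 (o = 2*(-4) = -8)
z(b, U) = 6*U/b
z(o, s(4))*(-2 + u(-2, 3)) = (6*4/(-8))*(-2 + (-1 - 1*3)) = (6*4*(-⅛))*(-2 + (-1 - 3)) = -3*(-2 - 4) = -3*(-6) = 18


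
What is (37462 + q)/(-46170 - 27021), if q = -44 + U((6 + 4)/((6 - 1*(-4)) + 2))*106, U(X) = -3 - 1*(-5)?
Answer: -37630/73191 ≈ -0.51413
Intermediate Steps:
U(X) = 2 (U(X) = -3 + 5 = 2)
q = 168 (q = -44 + 2*106 = -44 + 212 = 168)
(37462 + q)/(-46170 - 27021) = (37462 + 168)/(-46170 - 27021) = 37630/(-73191) = 37630*(-1/73191) = -37630/73191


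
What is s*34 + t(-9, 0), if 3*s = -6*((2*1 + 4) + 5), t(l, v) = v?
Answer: -748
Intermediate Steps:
s = -22 (s = (-6*((2*1 + 4) + 5))/3 = (-6*((2 + 4) + 5))/3 = (-6*(6 + 5))/3 = (-6*11)/3 = (1/3)*(-66) = -22)
s*34 + t(-9, 0) = -22*34 + 0 = -748 + 0 = -748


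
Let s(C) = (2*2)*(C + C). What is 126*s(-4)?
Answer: -4032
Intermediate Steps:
s(C) = 8*C (s(C) = 4*(2*C) = 8*C)
126*s(-4) = 126*(8*(-4)) = 126*(-32) = -4032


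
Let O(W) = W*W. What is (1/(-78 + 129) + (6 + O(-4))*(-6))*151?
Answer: -1016381/51 ≈ -19929.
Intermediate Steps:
O(W) = W**2
(1/(-78 + 129) + (6 + O(-4))*(-6))*151 = (1/(-78 + 129) + (6 + (-4)**2)*(-6))*151 = (1/51 + (6 + 16)*(-6))*151 = (1/51 + 22*(-6))*151 = (1/51 - 132)*151 = -6731/51*151 = -1016381/51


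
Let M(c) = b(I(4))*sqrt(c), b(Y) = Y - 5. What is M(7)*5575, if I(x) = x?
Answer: -5575*sqrt(7) ≈ -14750.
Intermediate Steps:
b(Y) = -5 + Y
M(c) = -sqrt(c) (M(c) = (-5 + 4)*sqrt(c) = -sqrt(c))
M(7)*5575 = -sqrt(7)*5575 = -5575*sqrt(7)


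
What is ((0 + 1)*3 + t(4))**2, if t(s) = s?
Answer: 49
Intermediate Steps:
((0 + 1)*3 + t(4))**2 = ((0 + 1)*3 + 4)**2 = (1*3 + 4)**2 = (3 + 4)**2 = 7**2 = 49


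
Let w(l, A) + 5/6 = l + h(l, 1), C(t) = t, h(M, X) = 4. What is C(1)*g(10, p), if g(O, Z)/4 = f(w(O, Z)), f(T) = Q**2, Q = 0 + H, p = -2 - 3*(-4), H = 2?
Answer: 16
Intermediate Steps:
p = 10 (p = -2 + 12 = 10)
w(l, A) = 19/6 + l (w(l, A) = -5/6 + (l + 4) = -5/6 + (4 + l) = 19/6 + l)
Q = 2 (Q = 0 + 2 = 2)
f(T) = 4 (f(T) = 2**2 = 4)
g(O, Z) = 16 (g(O, Z) = 4*4 = 16)
C(1)*g(10, p) = 1*16 = 16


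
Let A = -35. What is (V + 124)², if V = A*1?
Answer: 7921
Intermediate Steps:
V = -35 (V = -35*1 = -35)
(V + 124)² = (-35 + 124)² = 89² = 7921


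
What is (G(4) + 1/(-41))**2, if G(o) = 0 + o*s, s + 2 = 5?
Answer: 241081/1681 ≈ 143.42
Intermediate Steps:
s = 3 (s = -2 + 5 = 3)
G(o) = 3*o (G(o) = 0 + o*3 = 0 + 3*o = 3*o)
(G(4) + 1/(-41))**2 = (3*4 + 1/(-41))**2 = (12 - 1/41)**2 = (491/41)**2 = 241081/1681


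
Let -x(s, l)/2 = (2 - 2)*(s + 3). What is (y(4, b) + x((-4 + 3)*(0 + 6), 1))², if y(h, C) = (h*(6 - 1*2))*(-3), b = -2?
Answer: 2304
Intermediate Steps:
x(s, l) = 0 (x(s, l) = -2*(2 - 2)*(s + 3) = -0*(3 + s) = -2*0 = 0)
y(h, C) = -12*h (y(h, C) = (h*(6 - 2))*(-3) = (h*4)*(-3) = (4*h)*(-3) = -12*h)
(y(4, b) + x((-4 + 3)*(0 + 6), 1))² = (-12*4 + 0)² = (-48 + 0)² = (-48)² = 2304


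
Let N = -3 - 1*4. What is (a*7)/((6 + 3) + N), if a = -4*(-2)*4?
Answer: 112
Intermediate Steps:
a = 32 (a = 8*4 = 32)
N = -7 (N = -3 - 4 = -7)
(a*7)/((6 + 3) + N) = (32*7)/((6 + 3) - 7) = 224/(9 - 7) = 224/2 = 224*(½) = 112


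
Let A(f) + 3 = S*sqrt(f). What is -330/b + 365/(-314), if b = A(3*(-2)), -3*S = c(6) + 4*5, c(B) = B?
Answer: 429245/433006 - 8580*I*sqrt(6)/1379 ≈ 0.99131 - 15.24*I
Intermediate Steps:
S = -26/3 (S = -(6 + 4*5)/3 = -(6 + 20)/3 = -1/3*26 = -26/3 ≈ -8.6667)
A(f) = -3 - 26*sqrt(f)/3
b = -3 - 26*I*sqrt(6)/3 ≈ -3.0 - 21.229*I
-330/b + 365/(-314) = -330/(-3 - 26*I*sqrt(6)/3) + 365/(-314) = -330/(-3 - 26*I*sqrt(6)/3) + 365*(-1/314) = -330/(-3 - 26*I*sqrt(6)/3) - 365/314 = -365/314 - 330/(-3 - 26*I*sqrt(6)/3)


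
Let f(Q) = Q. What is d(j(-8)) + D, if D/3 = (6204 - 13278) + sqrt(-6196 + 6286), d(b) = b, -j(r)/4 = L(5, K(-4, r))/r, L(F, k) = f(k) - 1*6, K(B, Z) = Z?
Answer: -21229 + 9*sqrt(10) ≈ -21201.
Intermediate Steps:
L(F, k) = -6 + k (L(F, k) = k - 1*6 = k - 6 = -6 + k)
j(r) = -4*(-6 + r)/r
D = -21222 + 9*sqrt(10) (D = 3*((6204 - 13278) + sqrt(-6196 + 6286)) = 3*(-7074 + sqrt(90)) = 3*(-7074 + 3*sqrt(10)) = -21222 + 9*sqrt(10) ≈ -21194.)
d(j(-8)) + D = (-4 + 24/(-8)) + (-21222 + 9*sqrt(10)) = (-4 + 24*(-1/8)) + (-21222 + 9*sqrt(10)) = (-4 - 3) + (-21222 + 9*sqrt(10)) = -7 + (-21222 + 9*sqrt(10)) = -21229 + 9*sqrt(10)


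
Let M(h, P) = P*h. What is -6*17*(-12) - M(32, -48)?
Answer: 2760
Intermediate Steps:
-6*17*(-12) - M(32, -48) = -6*17*(-12) - (-48)*32 = -102*(-12) - 1*(-1536) = 1224 + 1536 = 2760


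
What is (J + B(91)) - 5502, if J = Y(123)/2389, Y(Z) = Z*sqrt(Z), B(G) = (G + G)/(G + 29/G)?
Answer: -22852529/4155 + 123*sqrt(123)/2389 ≈ -5499.4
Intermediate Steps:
B(G) = 2*G/(G + 29/G) (B(G) = (2*G)/(G + 29/G) = 2*G/(G + 29/G))
Y(Z) = Z**(3/2)
J = 123*sqrt(123)/2389 (J = 123**(3/2)/2389 = (123*sqrt(123))*(1/2389) = 123*sqrt(123)/2389 ≈ 0.57101)
(J + B(91)) - 5502 = (123*sqrt(123)/2389 + 2*91**2/(29 + 91**2)) - 5502 = (123*sqrt(123)/2389 + 2*8281/(29 + 8281)) - 5502 = (123*sqrt(123)/2389 + 2*8281/8310) - 5502 = (123*sqrt(123)/2389 + 2*8281*(1/8310)) - 5502 = (123*sqrt(123)/2389 + 8281/4155) - 5502 = (8281/4155 + 123*sqrt(123)/2389) - 5502 = -22852529/4155 + 123*sqrt(123)/2389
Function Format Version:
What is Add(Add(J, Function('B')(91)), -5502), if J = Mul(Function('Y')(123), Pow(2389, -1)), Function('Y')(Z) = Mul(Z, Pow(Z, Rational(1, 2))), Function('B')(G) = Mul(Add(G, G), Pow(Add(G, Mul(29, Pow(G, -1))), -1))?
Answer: Add(Rational(-22852529, 4155), Mul(Rational(123, 2389), Pow(123, Rational(1, 2)))) ≈ -5499.4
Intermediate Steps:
Function('B')(G) = Mul(2, G, Pow(Add(G, Mul(29, Pow(G, -1))), -1)) (Function('B')(G) = Mul(Mul(2, G), Pow(Add(G, Mul(29, Pow(G, -1))), -1)) = Mul(2, G, Pow(Add(G, Mul(29, Pow(G, -1))), -1)))
Function('Y')(Z) = Pow(Z, Rational(3, 2))
J = Mul(Rational(123, 2389), Pow(123, Rational(1, 2))) (J = Mul(Pow(123, Rational(3, 2)), Pow(2389, -1)) = Mul(Mul(123, Pow(123, Rational(1, 2))), Rational(1, 2389)) = Mul(Rational(123, 2389), Pow(123, Rational(1, 2))) ≈ 0.57101)
Add(Add(J, Function('B')(91)), -5502) = Add(Add(Mul(Rational(123, 2389), Pow(123, Rational(1, 2))), Mul(2, Pow(91, 2), Pow(Add(29, Pow(91, 2)), -1))), -5502) = Add(Add(Mul(Rational(123, 2389), Pow(123, Rational(1, 2))), Mul(2, 8281, Pow(Add(29, 8281), -1))), -5502) = Add(Add(Mul(Rational(123, 2389), Pow(123, Rational(1, 2))), Mul(2, 8281, Pow(8310, -1))), -5502) = Add(Add(Mul(Rational(123, 2389), Pow(123, Rational(1, 2))), Mul(2, 8281, Rational(1, 8310))), -5502) = Add(Add(Mul(Rational(123, 2389), Pow(123, Rational(1, 2))), Rational(8281, 4155)), -5502) = Add(Add(Rational(8281, 4155), Mul(Rational(123, 2389), Pow(123, Rational(1, 2)))), -5502) = Add(Rational(-22852529, 4155), Mul(Rational(123, 2389), Pow(123, Rational(1, 2))))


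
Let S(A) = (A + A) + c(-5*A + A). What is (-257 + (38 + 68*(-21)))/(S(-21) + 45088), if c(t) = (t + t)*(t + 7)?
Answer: -1647/60334 ≈ -0.027298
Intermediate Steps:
c(t) = 2*t*(7 + t) (c(t) = (2*t)*(7 + t) = 2*t*(7 + t))
S(A) = 2*A - 8*A*(7 - 4*A) (S(A) = (A + A) + 2*(-5*A + A)*(7 + (-5*A + A)) = 2*A + 2*(-4*A)*(7 - 4*A) = 2*A - 8*A*(7 - 4*A))
(-257 + (38 + 68*(-21)))/(S(-21) + 45088) = (-257 + (38 + 68*(-21)))/(2*(-21)*(-27 + 16*(-21)) + 45088) = (-257 + (38 - 1428))/(2*(-21)*(-27 - 336) + 45088) = (-257 - 1390)/(2*(-21)*(-363) + 45088) = -1647/(15246 + 45088) = -1647/60334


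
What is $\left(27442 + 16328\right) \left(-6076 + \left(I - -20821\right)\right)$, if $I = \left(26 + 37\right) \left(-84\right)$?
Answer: $413757810$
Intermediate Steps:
$I = -5292$ ($I = 63 \left(-84\right) = -5292$)
$\left(27442 + 16328\right) \left(-6076 + \left(I - -20821\right)\right) = \left(27442 + 16328\right) \left(-6076 - -15529\right) = 43770 \left(-6076 + \left(-5292 + 20821\right)\right) = 43770 \left(-6076 + 15529\right) = 43770 \cdot 9453 = 413757810$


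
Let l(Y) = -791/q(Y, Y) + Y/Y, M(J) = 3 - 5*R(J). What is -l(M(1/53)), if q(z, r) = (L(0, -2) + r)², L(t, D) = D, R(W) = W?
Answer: 2219615/2304 ≈ 963.38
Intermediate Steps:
M(J) = 3 - 5*J
q(z, r) = (-2 + r)²
l(Y) = 1 - 791/(-2 + Y)² (l(Y) = -791/(-2 + Y)² + Y/Y = -791/(-2 + Y)² + 1 = 1 - 791/(-2 + Y)²)
-l(M(1/53)) = -(1 - 791/(-2 + (3 - 5/53))²) = -(1 - 791/(-2 + 154/53)²) = -(1 - 791/(48/53)²) = -(1 - 791*2809/2304) = -(1 - 2221919/2304) = -1*(-2219615/2304) = 2219615/2304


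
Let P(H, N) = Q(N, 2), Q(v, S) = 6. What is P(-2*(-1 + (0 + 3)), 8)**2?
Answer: 36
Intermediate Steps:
P(H, N) = 6
P(-2*(-1 + (0 + 3)), 8)**2 = 6**2 = 36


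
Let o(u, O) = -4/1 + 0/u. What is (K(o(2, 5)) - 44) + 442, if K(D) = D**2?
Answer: 414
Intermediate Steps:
o(u, O) = -4 (o(u, O) = -4*1 + 0 = -4 + 0 = -4)
(K(o(2, 5)) - 44) + 442 = ((-4)**2 - 44) + 442 = (16 - 44) + 442 = -28 + 442 = 414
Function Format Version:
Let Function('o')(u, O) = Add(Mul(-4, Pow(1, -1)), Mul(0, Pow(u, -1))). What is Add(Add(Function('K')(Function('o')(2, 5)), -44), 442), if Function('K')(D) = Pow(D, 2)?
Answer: 414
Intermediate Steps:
Function('o')(u, O) = -4 (Function('o')(u, O) = Add(Mul(-4, 1), 0) = Add(-4, 0) = -4)
Add(Add(Function('K')(Function('o')(2, 5)), -44), 442) = Add(Add(Pow(-4, 2), -44), 442) = Add(Add(16, -44), 442) = Add(-28, 442) = 414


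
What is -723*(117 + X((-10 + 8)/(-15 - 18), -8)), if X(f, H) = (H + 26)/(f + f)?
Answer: -383913/2 ≈ -1.9196e+5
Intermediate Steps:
X(f, H) = (26 + H)/(2*f) (X(f, H) = (26 + H)/((2*f)) = (26 + H)*(1/(2*f)) = (26 + H)/(2*f))
-723*(117 + X((-10 + 8)/(-15 - 18), -8)) = -723*(117 + (26 - 8)/(2*(((-10 + 8)/(-15 - 18))))) = -723*(117 + (½)*18/(-2/(-33))) = -723*(117 + (½)*18/(-2*(-1/33))) = -723*(117 + (½)*18/(2/33)) = -723*(117 + (½)*(33/2)*18) = -723*(117 + 297/2) = -723*531/2 = -383913/2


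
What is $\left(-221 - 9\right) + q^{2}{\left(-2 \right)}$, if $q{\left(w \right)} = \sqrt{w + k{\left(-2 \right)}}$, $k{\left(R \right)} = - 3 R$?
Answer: $-226$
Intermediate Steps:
$q{\left(w \right)} = \sqrt{6 + w}$ ($q{\left(w \right)} = \sqrt{w - -6} = \sqrt{w + 6} = \sqrt{6 + w}$)
$\left(-221 - 9\right) + q^{2}{\left(-2 \right)} = \left(-221 - 9\right) + \left(\sqrt{6 - 2}\right)^{2} = \left(-221 - 9\right) + \left(\sqrt{4}\right)^{2} = -230 + 2^{2} = -230 + 4 = -226$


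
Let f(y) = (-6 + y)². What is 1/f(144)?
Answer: 1/19044 ≈ 5.2510e-5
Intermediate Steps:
1/f(144) = 1/((-6 + 144)²) = 1/(138²) = 1/19044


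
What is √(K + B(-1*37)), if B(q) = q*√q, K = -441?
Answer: √(-441 - 37*I*√37) ≈ 5.2014 - 21.635*I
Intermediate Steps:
B(q) = q^(3/2)
√(K + B(-1*37)) = √(-441 + (-1*37)^(3/2)) = √(-441 + (-37)^(3/2)) = √(-441 - 37*I*√37)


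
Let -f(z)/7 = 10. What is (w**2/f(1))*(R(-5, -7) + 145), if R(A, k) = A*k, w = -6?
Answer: -648/7 ≈ -92.571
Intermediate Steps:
f(z) = -70 (f(z) = -7*10 = -70)
(w**2/f(1))*(R(-5, -7) + 145) = ((-6)**2/(-70))*(-5*(-7) + 145) = (36*(-1/70))*(35 + 145) = -18/35*180 = -648/7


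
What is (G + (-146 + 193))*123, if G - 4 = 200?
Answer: 30873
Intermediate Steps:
G = 204 (G = 4 + 200 = 204)
(G + (-146 + 193))*123 = (204 + (-146 + 193))*123 = (204 + 47)*123 = 251*123 = 30873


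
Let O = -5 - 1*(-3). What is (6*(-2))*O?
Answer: 24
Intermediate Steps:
O = -2 (O = -5 + 3 = -2)
(6*(-2))*O = (6*(-2))*(-2) = -12*(-2) = 24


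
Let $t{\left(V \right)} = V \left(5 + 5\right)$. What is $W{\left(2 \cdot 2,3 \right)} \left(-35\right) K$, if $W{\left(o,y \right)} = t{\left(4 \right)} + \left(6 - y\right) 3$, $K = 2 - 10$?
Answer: $13720$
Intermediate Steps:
$K = -8$ ($K = 2 - 10 = -8$)
$t{\left(V \right)} = 10 V$ ($t{\left(V \right)} = V 10 = 10 V$)
$W{\left(o,y \right)} = 58 - 3 y$ ($W{\left(o,y \right)} = 10 \cdot 4 + \left(6 - y\right) 3 = 40 - \left(-18 + 3 y\right) = 58 - 3 y$)
$W{\left(2 \cdot 2,3 \right)} \left(-35\right) K = \left(58 - 9\right) \left(-35\right) \left(-8\right) = 49 \left(-35\right) \left(-8\right) = \left(-1715\right) \left(-8\right) = 13720$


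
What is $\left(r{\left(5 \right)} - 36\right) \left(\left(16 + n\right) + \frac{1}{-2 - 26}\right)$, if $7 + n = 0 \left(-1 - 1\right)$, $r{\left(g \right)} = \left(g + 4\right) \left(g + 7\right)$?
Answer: $\frac{4518}{7} \approx 645.43$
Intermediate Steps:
$r{\left(g \right)} = \left(4 + g\right) \left(7 + g\right)$
$n = -7$ ($n = -7 + 0 \left(-1 - 1\right) = -7 + 0 \left(-2\right) = -7 + 0 = -7$)
$\left(r{\left(5 \right)} - 36\right) \left(\left(16 + n\right) + \frac{1}{-2 - 26}\right) = \left(\left(28 + 5^{2} + 11 \cdot 5\right) - 36\right) \left(\left(16 - 7\right) + \frac{1}{-2 - 26}\right) = \left(\left(28 + 25 + 55\right) - 36\right) \left(9 + \frac{1}{-28}\right) = \left(108 - 36\right) \left(9 - \frac{1}{28}\right) = 72 \cdot \frac{251}{28} = \frac{4518}{7}$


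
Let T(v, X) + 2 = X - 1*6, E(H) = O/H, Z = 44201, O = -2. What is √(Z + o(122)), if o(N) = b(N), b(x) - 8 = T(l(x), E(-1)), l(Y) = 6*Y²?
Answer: √44203 ≈ 210.25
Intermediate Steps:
E(H) = -2/H
T(v, X) = -8 + X (T(v, X) = -2 + (X - 1*6) = -2 + (X - 6) = -2 + (-6 + X) = -8 + X)
b(x) = 2 (b(x) = 8 + (-8 - 2/(-1)) = 8 + (-8 - 2*(-1)) = 8 + (-8 + 2) = 8 - 6 = 2)
o(N) = 2
√(Z + o(122)) = √(44201 + 2) = √44203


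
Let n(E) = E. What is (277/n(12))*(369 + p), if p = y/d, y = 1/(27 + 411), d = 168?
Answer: 7521241669/883008 ≈ 8517.8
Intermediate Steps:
y = 1/438 ≈ 0.0022831
p = 1/73584 (p = (1/438)/168 = (1/438)*(1/168) = 1/73584 ≈ 1.3590e-5)
(277/n(12))*(369 + p) = (277/12)*(369 + 1/73584) = (277*(1/12))*(27152497/73584) = (277/12)*(27152497/73584) = 7521241669/883008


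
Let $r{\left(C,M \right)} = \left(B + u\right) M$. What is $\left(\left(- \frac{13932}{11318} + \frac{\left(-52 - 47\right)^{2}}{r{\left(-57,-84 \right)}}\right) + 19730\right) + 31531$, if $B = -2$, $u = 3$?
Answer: $\frac{8103724971}{158452} \approx 51143.0$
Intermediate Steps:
$r{\left(C,M \right)} = M$ ($r{\left(C,M \right)} = \left(-2 + 3\right) M = 1 M = M$)
$\left(\left(- \frac{13932}{11318} + \frac{\left(-52 - 47\right)^{2}}{r{\left(-57,-84 \right)}}\right) + 19730\right) + 31531 = \left(\left(- \frac{13932}{11318} + \frac{\left(-52 - 47\right)^{2}}{-84}\right) + 19730\right) + 31531 = \left(\left(\left(-13932\right) \frac{1}{11318} + \left(-99\right)^{2} \left(- \frac{1}{84}\right)\right) + 19730\right) + 31531 = \left(\left(- \frac{6966}{5659} + 9801 \left(- \frac{1}{84}\right)\right) + 19730\right) + 31531 = \left(\left(- \frac{6966}{5659} - \frac{3267}{28}\right) + 19730\right) + 31531 = \left(- \frac{18683001}{158452} + 19730\right) + 31531 = \frac{3107574959}{158452} + 31531 = \frac{8103724971}{158452}$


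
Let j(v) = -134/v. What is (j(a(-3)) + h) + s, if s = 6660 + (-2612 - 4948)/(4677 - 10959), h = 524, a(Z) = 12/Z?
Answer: 5038655/698 ≈ 7218.7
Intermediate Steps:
s = 2324760/349 (s = 6660 - 7560/(-6282) = 6660 - 7560*(-1/6282) = 6660 + 420/349 = 2324760/349 ≈ 6661.2)
(j(a(-3)) + h) + s = (-134/(12/(-3)) + 524) + 2324760/349 = (-134/(12*(-⅓)) + 524) + 2324760/349 = (-134/(-4) + 524) + 2324760/349 = (-134*(-¼) + 524) + 2324760/349 = (67/2 + 524) + 2324760/349 = 1115/2 + 2324760/349 = 5038655/698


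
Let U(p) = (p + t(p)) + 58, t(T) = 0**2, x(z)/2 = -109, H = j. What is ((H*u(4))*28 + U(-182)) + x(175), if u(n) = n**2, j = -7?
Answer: -3478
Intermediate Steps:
H = -7
x(z) = -218 (x(z) = 2*(-109) = -218)
t(T) = 0
U(p) = 58 + p (U(p) = (p + 0) + 58 = p + 58 = 58 + p)
((H*u(4))*28 + U(-182)) + x(175) = (-7*4**2*28 + (58 - 182)) - 218 = (-7*16*28 - 124) - 218 = (-112*28 - 124) - 218 = (-3136 - 124) - 218 = -3260 - 218 = -3478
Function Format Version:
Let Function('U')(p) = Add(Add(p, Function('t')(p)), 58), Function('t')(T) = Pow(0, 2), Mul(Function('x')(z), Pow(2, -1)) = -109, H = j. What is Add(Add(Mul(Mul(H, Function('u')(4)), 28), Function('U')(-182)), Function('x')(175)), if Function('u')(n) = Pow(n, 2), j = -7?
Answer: -3478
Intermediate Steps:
H = -7
Function('x')(z) = -218 (Function('x')(z) = Mul(2, -109) = -218)
Function('t')(T) = 0
Function('U')(p) = Add(58, p) (Function('U')(p) = Add(Add(p, 0), 58) = Add(p, 58) = Add(58, p))
Add(Add(Mul(Mul(H, Function('u')(4)), 28), Function('U')(-182)), Function('x')(175)) = Add(Add(Mul(Mul(-7, Pow(4, 2)), 28), Add(58, -182)), -218) = Add(Add(Mul(Mul(-7, 16), 28), -124), -218) = Add(Add(Mul(-112, 28), -124), -218) = Add(Add(-3136, -124), -218) = Add(-3260, -218) = -3478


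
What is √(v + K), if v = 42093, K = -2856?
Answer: √39237 ≈ 198.08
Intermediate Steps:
√(v + K) = √(42093 - 2856) = √39237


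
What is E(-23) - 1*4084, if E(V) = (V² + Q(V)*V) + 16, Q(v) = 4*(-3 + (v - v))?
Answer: -3263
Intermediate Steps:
Q(v) = -12 (Q(v) = 4*(-3 + 0) = 4*(-3) = -12)
E(V) = 16 + V² - 12*V (E(V) = (V² - 12*V) + 16 = 16 + V² - 12*V)
E(-23) - 1*4084 = (16 + (-23)² - 12*(-23)) - 1*4084 = (16 + 529 + 276) - 4084 = 821 - 4084 = -3263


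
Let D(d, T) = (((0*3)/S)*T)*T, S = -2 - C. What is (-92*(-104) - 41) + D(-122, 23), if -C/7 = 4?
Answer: 9527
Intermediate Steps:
C = -28 (C = -7*4 = -28)
S = 26 (S = -2 - 1*(-28) = -2 + 28 = 26)
D(d, T) = 0 (D(d, T) = (((0*3)/26)*T)*T = ((0*(1/26))*T)*T = (0*T)*T = 0*T = 0)
(-92*(-104) - 41) + D(-122, 23) = (-92*(-104) - 41) + 0 = (9568 - 41) + 0 = 9527 + 0 = 9527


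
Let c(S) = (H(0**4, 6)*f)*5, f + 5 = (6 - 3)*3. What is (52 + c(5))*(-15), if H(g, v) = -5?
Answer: 720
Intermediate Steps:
f = 4 (f = -5 + (6 - 3)*3 = -5 + 3*3 = -5 + 9 = 4)
c(S) = -100 (c(S) = -5*4*5 = -20*5 = -100)
(52 + c(5))*(-15) = (52 - 100)*(-15) = -48*(-15) = 720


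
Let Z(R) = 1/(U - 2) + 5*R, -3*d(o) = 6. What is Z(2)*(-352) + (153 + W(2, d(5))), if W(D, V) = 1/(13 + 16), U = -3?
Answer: -478002/145 ≈ -3296.6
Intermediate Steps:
d(o) = -2 (d(o) = -1/3*6 = -2)
W(D, V) = 1/29
Z(R) = -1/5 + 5*R (Z(R) = 1/(-3 - 2) + 5*R = 1/(-5) + 5*R = -1/5 + 5*R)
Z(2)*(-352) + (153 + W(2, d(5))) = (-1/5 + 5*2)*(-352) + (153 + 1/29) = (-1/5 + 10)*(-352) + 4438/29 = (49/5)*(-352) + 4438/29 = -17248/5 + 4438/29 = -478002/145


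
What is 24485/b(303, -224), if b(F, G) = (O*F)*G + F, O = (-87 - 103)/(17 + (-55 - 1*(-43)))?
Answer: 24485/2579439 ≈ 0.0094924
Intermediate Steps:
O = -38 (O = -190/(17 + (-55 + 43)) = -190/(17 - 12) = -190/5 = -190*⅕ = -38)
b(F, G) = F - 38*F*G (b(F, G) = (-38*F)*G + F = -38*F*G + F = F - 38*F*G)
24485/b(303, -224) = 24485/((303*(1 - 38*(-224)))) = 24485/((303*(1 + 8512))) = 24485/((303*8513)) = 24485/2579439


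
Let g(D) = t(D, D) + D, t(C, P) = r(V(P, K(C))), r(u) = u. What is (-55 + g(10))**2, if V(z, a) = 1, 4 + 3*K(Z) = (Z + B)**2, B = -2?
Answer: 1936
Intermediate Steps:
K(Z) = -4/3 + (-2 + Z)**2/3 (K(Z) = -4/3 + (Z - 2)**2/3 = -4/3 + (-2 + Z)**2/3)
t(C, P) = 1
g(D) = 1 + D
(-55 + g(10))**2 = (-55 + (1 + 10))**2 = (-55 + 11)**2 = (-44)**2 = 1936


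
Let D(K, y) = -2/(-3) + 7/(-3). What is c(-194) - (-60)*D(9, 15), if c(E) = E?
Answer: -294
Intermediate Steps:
D(K, y) = -5/3 (D(K, y) = -2*(-⅓) + 7*(-⅓) = ⅔ - 7/3 = -5/3)
c(-194) - (-60)*D(9, 15) = -194 - (-60)*(-5)/3 = -194 - 1*100 = -194 - 100 = -294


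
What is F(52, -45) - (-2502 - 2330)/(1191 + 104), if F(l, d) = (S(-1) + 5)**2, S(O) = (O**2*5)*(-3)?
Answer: 134332/1295 ≈ 103.73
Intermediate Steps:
S(O) = -15*O**2 (S(O) = (5*O**2)*(-3) = -15*O**2)
F(l, d) = 100 (F(l, d) = (-15*(-1)**2 + 5)**2 = (-15*1 + 5)**2 = (-15 + 5)**2 = (-10)**2 = 100)
F(52, -45) - (-2502 - 2330)/(1191 + 104) = 100 - (-2502 - 2330)/(1191 + 104) = 100 - (-4832)/1295 = 100 - 1*(-4832/1295) = 100 + 4832/1295 = 134332/1295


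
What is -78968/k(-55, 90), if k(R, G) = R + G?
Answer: -78968/35 ≈ -2256.2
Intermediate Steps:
k(R, G) = G + R
-78968/k(-55, 90) = -78968/(90 - 55) = -78968/35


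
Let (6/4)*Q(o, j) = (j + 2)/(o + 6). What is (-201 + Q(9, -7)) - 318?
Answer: -4673/9 ≈ -519.22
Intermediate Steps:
Q(o, j) = 2*(2 + j)/(3*(6 + o)) (Q(o, j) = 2*((j + 2)/(o + 6))/3 = 2*((2 + j)/(6 + o))/3 = 2*(2 + j)/(3*(6 + o)))
(-201 + Q(9, -7)) - 318 = (-201 + 2*(2 - 7)/(3*(6 + 9))) - 318 = (-201 + (⅔)*(-5)/15) - 318 = (-201 + (⅔)*(1/15)*(-5)) - 318 = (-201 - 2/9) - 318 = -1811/9 - 318 = -4673/9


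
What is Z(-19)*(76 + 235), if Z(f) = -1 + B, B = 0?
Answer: -311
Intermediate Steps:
Z(f) = -1 (Z(f) = -1 + 0 = -1)
Z(-19)*(76 + 235) = -(76 + 235) = -1*311 = -311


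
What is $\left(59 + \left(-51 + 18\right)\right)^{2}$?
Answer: $676$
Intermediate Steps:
$\left(59 + \left(-51 + 18\right)\right)^{2} = \left(59 - 33\right)^{2} = 26^{2} = 676$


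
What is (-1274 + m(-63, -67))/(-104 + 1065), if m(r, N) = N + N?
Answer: -1408/961 ≈ -1.4651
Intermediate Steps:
m(r, N) = 2*N
(-1274 + m(-63, -67))/(-104 + 1065) = (-1274 + 2*(-67))/(-104 + 1065) = (-1274 - 134)/961 = -1408*1/961 = -1408/961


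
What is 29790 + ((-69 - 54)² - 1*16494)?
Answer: 28425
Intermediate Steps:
29790 + ((-69 - 54)² - 1*16494) = 29790 + ((-123)² - 16494) = 29790 + (15129 - 16494) = 29790 - 1365 = 28425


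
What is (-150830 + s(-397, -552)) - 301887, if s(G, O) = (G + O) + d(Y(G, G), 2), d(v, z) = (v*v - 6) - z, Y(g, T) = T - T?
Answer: -453674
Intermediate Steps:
Y(g, T) = 0
d(v, z) = -6 + v**2 - z (d(v, z) = (v**2 - 6) - z = (-6 + v**2) - z = -6 + v**2 - z)
s(G, O) = -8 + G + O (s(G, O) = (G + O) + (-6 + 0**2 - 1*2) = (G + O) + (-6 + 0 - 2) = (G + O) - 8 = -8 + G + O)
(-150830 + s(-397, -552)) - 301887 = (-150830 + (-8 - 397 - 552)) - 301887 = (-150830 - 957) - 301887 = -151787 - 301887 = -453674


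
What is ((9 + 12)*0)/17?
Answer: 0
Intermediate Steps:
((9 + 12)*0)/17 = (21*0)/17 = (1/17)*0 = 0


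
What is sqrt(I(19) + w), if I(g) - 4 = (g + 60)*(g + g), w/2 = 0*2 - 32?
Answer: sqrt(2942) ≈ 54.240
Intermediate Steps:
w = -64 (w = 2*(0*2 - 32) = 2*(0 - 32) = 2*(-32) = -64)
I(g) = 4 + 2*g*(60 + g) (I(g) = 4 + (g + 60)*(g + g) = 4 + (60 + g)*(2*g) = 4 + 2*g*(60 + g))
sqrt(I(19) + w) = sqrt((4 + 2*19**2 + 120*19) - 64) = sqrt((4 + 2*361 + 2280) - 64) = sqrt((4 + 722 + 2280) - 64) = sqrt(3006 - 64) = sqrt(2942)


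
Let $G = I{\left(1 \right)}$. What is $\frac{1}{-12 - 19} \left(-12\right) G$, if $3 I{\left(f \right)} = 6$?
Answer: $\frac{24}{31} \approx 0.77419$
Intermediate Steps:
$I{\left(f \right)} = 2$ ($I{\left(f \right)} = \frac{1}{3} \cdot 6 = 2$)
$G = 2$
$\frac{1}{-12 - 19} \left(-12\right) G = \frac{1}{-12 - 19} \left(-12\right) 2 = \frac{1}{-31} \left(-12\right) 2 = \left(- \frac{1}{31}\right) \left(-12\right) 2 = \frac{12}{31} \cdot 2 = \frac{24}{31}$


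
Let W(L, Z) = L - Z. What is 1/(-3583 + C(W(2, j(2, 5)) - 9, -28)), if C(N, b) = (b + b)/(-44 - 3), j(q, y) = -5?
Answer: -47/168345 ≈ -0.00027919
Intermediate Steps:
C(N, b) = -2*b/47 (C(N, b) = (2*b)/(-47) = (2*b)*(-1/47) = -2*b/47)
1/(-3583 + C(W(2, j(2, 5)) - 9, -28)) = 1/(-3583 - 2/47*(-28)) = 1/(-3583 + 56/47) = 1/(-168345/47) = -47/168345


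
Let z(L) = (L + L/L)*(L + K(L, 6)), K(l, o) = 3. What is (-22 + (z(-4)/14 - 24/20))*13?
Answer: -20917/70 ≈ -298.81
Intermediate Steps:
z(L) = (1 + L)*(3 + L) (z(L) = (L + L/L)*(L + 3) = (L + 1)*(3 + L) = (1 + L)*(3 + L))
(-22 + (z(-4)/14 - 24/20))*13 = (-22 + ((3 + (-4)**2 + 4*(-4))/14 - 24/20))*13 = (-22 + ((3 + 16 - 16)*(1/14) - 24*1/20))*13 = (-22 + (3*(1/14) - 6/5))*13 = (-22 + (3/14 - 6/5))*13 = (-22 - 69/70)*13 = -1609/70*13 = -20917/70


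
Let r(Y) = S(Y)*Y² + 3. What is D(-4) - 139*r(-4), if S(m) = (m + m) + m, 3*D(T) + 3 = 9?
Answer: 26273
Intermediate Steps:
D(T) = 2 (D(T) = -1 + (⅓)*9 = -1 + 3 = 2)
S(m) = 3*m (S(m) = 2*m + m = 3*m)
r(Y) = 3 + 3*Y³ (r(Y) = (3*Y)*Y² + 3 = 3*Y³ + 3 = 3 + 3*Y³)
D(-4) - 139*r(-4) = 2 - 139*(3 + 3*(-4)³) = 2 - 139*(3 + 3*(-64)) = 2 - 139*(3 - 192) = 2 - 139*(-189) = 2 + 26271 = 26273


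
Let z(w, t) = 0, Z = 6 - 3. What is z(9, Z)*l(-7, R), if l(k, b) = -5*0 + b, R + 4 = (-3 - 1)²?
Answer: 0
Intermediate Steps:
Z = 3
R = 12 (R = -4 + (-3 - 1)² = -4 + (-4)² = -4 + 16 = 12)
l(k, b) = b (l(k, b) = 0 + b = b)
z(9, Z)*l(-7, R) = 0*12 = 0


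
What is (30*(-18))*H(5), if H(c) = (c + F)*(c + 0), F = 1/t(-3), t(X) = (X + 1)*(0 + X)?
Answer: -13950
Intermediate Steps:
t(X) = X*(1 + X) (t(X) = (1 + X)*X = X*(1 + X))
F = ⅙ (F = 1/(-3*(1 - 3)) = 1/(-3*(-2)) = 1/6 = ⅙ ≈ 0.16667)
H(c) = c*(⅙ + c) (H(c) = (c + ⅙)*(c + 0) = (⅙ + c)*c = c*(⅙ + c))
(30*(-18))*H(5) = (30*(-18))*(5*(⅙ + 5)) = -2700*31/6 = -540*155/6 = -13950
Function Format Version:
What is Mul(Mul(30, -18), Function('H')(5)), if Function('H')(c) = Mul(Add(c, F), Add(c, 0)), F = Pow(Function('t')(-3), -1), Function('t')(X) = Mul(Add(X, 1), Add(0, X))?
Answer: -13950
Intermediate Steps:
Function('t')(X) = Mul(X, Add(1, X)) (Function('t')(X) = Mul(Add(1, X), X) = Mul(X, Add(1, X)))
F = Rational(1, 6) (F = Pow(Mul(-3, Add(1, -3)), -1) = Pow(Mul(-3, -2), -1) = Pow(6, -1) = Rational(1, 6) ≈ 0.16667)
Function('H')(c) = Mul(c, Add(Rational(1, 6), c)) (Function('H')(c) = Mul(Add(c, Rational(1, 6)), Add(c, 0)) = Mul(Add(Rational(1, 6), c), c) = Mul(c, Add(Rational(1, 6), c)))
Mul(Mul(30, -18), Function('H')(5)) = Mul(Mul(30, -18), Mul(5, Add(Rational(1, 6), 5))) = Mul(-540, Mul(5, Rational(31, 6))) = Mul(-540, Rational(155, 6)) = -13950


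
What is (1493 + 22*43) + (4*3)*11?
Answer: 2571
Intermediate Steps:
(1493 + 22*43) + (4*3)*11 = (1493 + 946) + 12*11 = 2439 + 132 = 2571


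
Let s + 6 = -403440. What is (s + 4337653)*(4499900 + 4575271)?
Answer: 35703601274397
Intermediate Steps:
s = -403446 (s = -6 - 403440 = -403446)
(s + 4337653)*(4499900 + 4575271) = (-403446 + 4337653)*(4499900 + 4575271) = 3934207*9075171 = 35703601274397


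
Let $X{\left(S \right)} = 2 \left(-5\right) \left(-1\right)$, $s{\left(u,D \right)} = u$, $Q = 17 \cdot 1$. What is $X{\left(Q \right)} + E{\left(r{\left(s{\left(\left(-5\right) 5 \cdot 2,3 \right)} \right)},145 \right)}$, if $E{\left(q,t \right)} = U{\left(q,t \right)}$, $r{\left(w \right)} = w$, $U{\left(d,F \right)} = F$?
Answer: $155$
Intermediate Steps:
$Q = 17$
$E{\left(q,t \right)} = t$
$X{\left(S \right)} = 10$ ($X{\left(S \right)} = \left(-10\right) \left(-1\right) = 10$)
$X{\left(Q \right)} + E{\left(r{\left(s{\left(\left(-5\right) 5 \cdot 2,3 \right)} \right)},145 \right)} = 10 + 145 = 155$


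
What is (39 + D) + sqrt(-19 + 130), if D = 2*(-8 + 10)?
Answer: 43 + sqrt(111) ≈ 53.536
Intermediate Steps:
D = 4 (D = 2*2 = 4)
(39 + D) + sqrt(-19 + 130) = (39 + 4) + sqrt(-19 + 130) = 43 + sqrt(111)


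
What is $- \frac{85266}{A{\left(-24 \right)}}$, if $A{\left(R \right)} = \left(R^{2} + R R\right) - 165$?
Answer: $- \frac{28422}{329} \approx -86.389$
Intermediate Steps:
$A{\left(R \right)} = -165 + 2 R^{2}$ ($A{\left(R \right)} = \left(R^{2} + R^{2}\right) - 165 = 2 R^{2} - 165 = -165 + 2 R^{2}$)
$- \frac{85266}{A{\left(-24 \right)}} = - \frac{85266}{-165 + 2 \left(-24\right)^{2}} = - \frac{85266}{-165 + 2 \cdot 576} = - \frac{85266}{-165 + 1152} = - \frac{85266}{987} = \left(-85266\right) \frac{1}{987} = - \frac{28422}{329}$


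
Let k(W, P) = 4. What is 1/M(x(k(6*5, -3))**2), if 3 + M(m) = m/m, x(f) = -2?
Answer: -1/2 ≈ -0.50000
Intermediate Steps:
M(m) = -2 (M(m) = -3 + m/m = -3 + 1 = -2)
1/M(x(k(6*5, -3))**2) = 1/(-2) = -1/2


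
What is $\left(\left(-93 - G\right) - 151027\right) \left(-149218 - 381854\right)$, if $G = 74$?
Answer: $80294899968$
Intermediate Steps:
$\left(\left(-93 - G\right) - 151027\right) \left(-149218 - 381854\right) = \left(\left(-93 - 74\right) - 151027\right) \left(-149218 - 381854\right) = \left(\left(-93 - 74\right) - 151027\right) \left(-531072\right) = \left(-167 - 151027\right) \left(-531072\right) = \left(-151194\right) \left(-531072\right) = 80294899968$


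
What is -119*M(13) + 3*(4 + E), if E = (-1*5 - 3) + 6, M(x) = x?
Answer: -1541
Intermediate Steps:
E = -2 (E = (-5 - 3) + 6 = -8 + 6 = -2)
-119*M(13) + 3*(4 + E) = -119*13 + 3*(4 - 2) = -1547 + 3*2 = -1547 + 6 = -1541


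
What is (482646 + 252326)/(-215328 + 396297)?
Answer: 734972/180969 ≈ 4.0613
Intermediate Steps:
(482646 + 252326)/(-215328 + 396297) = 734972/180969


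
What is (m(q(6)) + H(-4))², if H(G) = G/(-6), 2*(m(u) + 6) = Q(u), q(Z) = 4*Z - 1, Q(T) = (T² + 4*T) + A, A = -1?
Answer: 835396/9 ≈ 92822.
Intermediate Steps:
Q(T) = -1 + T² + 4*T (Q(T) = (T² + 4*T) - 1 = -1 + T² + 4*T)
q(Z) = -1 + 4*Z
m(u) = -13/2 + u²/2 + 2*u (m(u) = -6 + (-1 + u² + 4*u)/2 = -6 + (-½ + u²/2 + 2*u) = -13/2 + u²/2 + 2*u)
H(G) = -G/6 (H(G) = G*(-⅙) = -G/6)
(m(q(6)) + H(-4))² = ((-13/2 + (-1 + 4*6)²/2 + 2*(-1 + 4*6)) - ⅙*(-4))² = ((-13/2 + (-1 + 24)²/2 + 2*(-1 + 24)) + ⅔)² = ((-13/2 + (½)*23² + 2*23) + ⅔)² = ((-13/2 + (½)*529 + 46) + ⅔)² = ((-13/2 + 529/2 + 46) + ⅔)² = (304 + ⅔)² = (914/3)² = 835396/9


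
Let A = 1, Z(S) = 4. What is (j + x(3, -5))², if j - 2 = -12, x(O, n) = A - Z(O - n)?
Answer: 169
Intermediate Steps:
x(O, n) = -3 (x(O, n) = 1 - 1*4 = 1 - 4 = -3)
j = -10 (j = 2 - 12 = -10)
(j + x(3, -5))² = (-10 - 3)² = (-13)² = 169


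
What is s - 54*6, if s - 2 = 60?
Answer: -262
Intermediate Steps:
s = 62 (s = 2 + 60 = 62)
s - 54*6 = 62 - 54*6 = 62 - 324 = -262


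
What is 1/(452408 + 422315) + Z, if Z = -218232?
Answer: -190892549735/874723 ≈ -2.1823e+5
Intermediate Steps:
1/(452408 + 422315) + Z = 1/(452408 + 422315) - 218232 = 1/874723 - 218232 = -190892549735/874723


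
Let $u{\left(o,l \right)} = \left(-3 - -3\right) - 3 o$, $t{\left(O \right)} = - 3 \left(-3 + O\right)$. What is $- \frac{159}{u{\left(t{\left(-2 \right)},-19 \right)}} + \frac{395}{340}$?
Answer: $\frac{4789}{1020} \approx 4.6951$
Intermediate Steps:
$t{\left(O \right)} = 9 - 3 O$
$u{\left(o,l \right)} = - 3 o$ ($u{\left(o,l \right)} = \left(-3 + 3\right) - 3 o = 0 - 3 o = - 3 o$)
$- \frac{159}{u{\left(t{\left(-2 \right)},-19 \right)}} + \frac{395}{340} = - \frac{159}{\left(-3\right) \left(9 - -6\right)} + \frac{395}{340} = - \frac{159}{\left(-3\right) \left(9 + 6\right)} + 395 \cdot \frac{1}{340} = - \frac{159}{\left(-3\right) 15} + \frac{79}{68} = - \frac{159}{-45} + \frac{79}{68} = \left(-159\right) \left(- \frac{1}{45}\right) + \frac{79}{68} = \frac{53}{15} + \frac{79}{68} = \frac{4789}{1020}$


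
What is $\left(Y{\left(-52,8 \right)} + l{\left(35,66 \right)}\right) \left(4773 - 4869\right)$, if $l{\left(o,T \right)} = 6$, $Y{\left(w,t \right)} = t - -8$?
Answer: $-2112$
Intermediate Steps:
$Y{\left(w,t \right)} = 8 + t$ ($Y{\left(w,t \right)} = t + 8 = 8 + t$)
$\left(Y{\left(-52,8 \right)} + l{\left(35,66 \right)}\right) \left(4773 - 4869\right) = \left(\left(8 + 8\right) + 6\right) \left(4773 - 4869\right) = \left(16 + 6\right) \left(-96\right) = 22 \left(-96\right) = -2112$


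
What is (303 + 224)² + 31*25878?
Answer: 1079947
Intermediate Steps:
(303 + 224)² + 31*25878 = 527² + 802218 = 277729 + 802218 = 1079947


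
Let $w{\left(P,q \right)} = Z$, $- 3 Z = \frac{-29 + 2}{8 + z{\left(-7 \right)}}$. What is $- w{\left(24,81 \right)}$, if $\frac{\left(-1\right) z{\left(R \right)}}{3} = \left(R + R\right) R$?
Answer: $\frac{9}{286} \approx 0.031469$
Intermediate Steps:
$z{\left(R \right)} = - 6 R^{2}$ ($z{\left(R \right)} = - 3 \left(R + R\right) R = - 3 \cdot 2 R R = - 3 \cdot 2 R^{2} = - 6 R^{2}$)
$Z = - \frac{9}{286}$ ($Z = - \frac{\left(-29 + 2\right) \frac{1}{8 - 6 \left(-7\right)^{2}}}{3} = - \frac{\left(-27\right) \frac{1}{8 - 294}}{3} = - \frac{\left(-27\right) \frac{1}{-286}}{3} = - \frac{\left(-27\right) \left(- \frac{1}{286}\right)}{3} = \left(- \frac{1}{3}\right) \frac{27}{286} = - \frac{9}{286} \approx -0.031469$)
$w{\left(P,q \right)} = - \frac{9}{286}$
$- w{\left(24,81 \right)} = \left(-1\right) \left(- \frac{9}{286}\right) = \frac{9}{286}$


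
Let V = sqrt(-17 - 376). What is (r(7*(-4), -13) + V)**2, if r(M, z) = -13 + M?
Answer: (41 - I*sqrt(393))**2 ≈ 1288.0 - 1625.6*I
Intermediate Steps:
V = I*sqrt(393) (V = sqrt(-393) = I*sqrt(393) ≈ 19.824*I)
(r(7*(-4), -13) + V)**2 = ((-13 + 7*(-4)) + I*sqrt(393))**2 = ((-13 - 28) + I*sqrt(393))**2 = (-41 + I*sqrt(393))**2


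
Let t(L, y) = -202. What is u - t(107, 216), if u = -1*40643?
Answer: -40441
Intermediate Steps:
u = -40643
u - t(107, 216) = -40643 - 1*(-202) = -40643 + 202 = -40441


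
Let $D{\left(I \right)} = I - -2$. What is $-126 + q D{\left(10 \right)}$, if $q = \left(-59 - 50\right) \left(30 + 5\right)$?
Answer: $-45906$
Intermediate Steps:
$D{\left(I \right)} = 2 + I$ ($D{\left(I \right)} = I + 2 = 2 + I$)
$q = -3815$ ($q = \left(-109\right) 35 = -3815$)
$-126 + q D{\left(10 \right)} = -126 - 3815 \left(2 + 10\right) = -126 - 45780 = -45906$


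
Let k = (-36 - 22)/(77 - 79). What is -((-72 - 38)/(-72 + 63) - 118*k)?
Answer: 30688/9 ≈ 3409.8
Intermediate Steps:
k = 29 (k = -58/(-2) = -58*(-½) = 29)
-((-72 - 38)/(-72 + 63) - 118*k) = -((-72 - 38)/(-72 + 63) - 118*29) = -(-110/(-9) - 3422) = -(-110*(-⅑) - 3422) = -(110/9 - 3422) = -1*(-30688/9) = 30688/9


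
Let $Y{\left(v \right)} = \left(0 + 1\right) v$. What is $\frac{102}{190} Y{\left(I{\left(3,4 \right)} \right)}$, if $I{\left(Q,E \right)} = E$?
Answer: $\frac{204}{95} \approx 2.1474$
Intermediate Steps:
$Y{\left(v \right)} = v$ ($Y{\left(v \right)} = 1 v = v$)
$\frac{102}{190} Y{\left(I{\left(3,4 \right)} \right)} = \frac{102}{190} \cdot 4 = 102 \cdot \frac{1}{190} \cdot 4 = \frac{51}{95} \cdot 4 = \frac{204}{95}$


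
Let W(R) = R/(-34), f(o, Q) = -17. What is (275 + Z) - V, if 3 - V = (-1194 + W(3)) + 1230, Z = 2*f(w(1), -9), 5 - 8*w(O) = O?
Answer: 9313/34 ≈ 273.91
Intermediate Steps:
w(O) = 5/8 - O/8
W(R) = -R/34 (W(R) = R*(-1/34) = -R/34)
Z = -34 (Z = 2*(-17) = -34)
V = -1119/34 (V = 3 - ((-1194 - 1/34*3) + 1230) = 3 - ((-1194 - 3/34) + 1230) = 3 - (-40599/34 + 1230) = 3 - 1*1221/34 = 3 - 1221/34 = -1119/34 ≈ -32.912)
(275 + Z) - V = (275 - 34) - 1*(-1119/34) = 241 + 1119/34 = 9313/34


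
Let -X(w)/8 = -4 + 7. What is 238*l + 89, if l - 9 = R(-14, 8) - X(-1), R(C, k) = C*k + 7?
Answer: -17047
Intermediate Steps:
R(C, k) = 7 + C*k
X(w) = -24 (X(w) = -8*(-4 + 7) = -8*3 = -24)
l = -72 (l = 9 + ((7 - 14*8) - 1*(-24)) = 9 + ((7 - 112) + 24) = 9 + (-105 + 24) = 9 - 81 = -72)
238*l + 89 = 238*(-72) + 89 = -17136 + 89 = -17047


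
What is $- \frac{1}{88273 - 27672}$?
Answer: $- \frac{1}{60601} \approx -1.6501 \cdot 10^{-5}$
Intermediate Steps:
$- \frac{1}{88273 - 27672} = - \frac{1}{60601}$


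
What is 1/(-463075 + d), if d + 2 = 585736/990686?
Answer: -495343/229381657543 ≈ -2.1595e-6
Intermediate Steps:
d = -697818/495343 (d = -2 + 585736/990686 = -2 + 585736*(1/990686) = -2 + 292868/495343 = -697818/495343 ≈ -1.4088)
1/(-463075 + d) = 1/(-463075 - 697818/495343) = 1/(-229381657543/495343) = -495343/229381657543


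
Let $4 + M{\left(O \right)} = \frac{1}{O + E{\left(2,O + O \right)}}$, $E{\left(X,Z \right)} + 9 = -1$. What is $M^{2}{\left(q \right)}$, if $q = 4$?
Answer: $\frac{625}{36} \approx 17.361$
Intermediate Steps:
$E{\left(X,Z \right)} = -10$ ($E{\left(X,Z \right)} = -9 - 1 = -10$)
$M{\left(O \right)} = -4 + \frac{1}{-10 + O}$ ($M{\left(O \right)} = -4 + \frac{1}{O - 10} = -4 + \frac{1}{-10 + O}$)
$M^{2}{\left(q \right)} = \left(\frac{41 - 16}{-10 + 4}\right)^{2} = \left(\frac{41 - 16}{-6}\right)^{2} = \left(\left(- \frac{1}{6}\right) 25\right)^{2} = \left(- \frac{25}{6}\right)^{2} = \frac{625}{36}$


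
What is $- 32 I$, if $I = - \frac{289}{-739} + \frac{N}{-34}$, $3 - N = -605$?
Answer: $\frac{7031776}{12563} \approx 559.72$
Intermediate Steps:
$N = 608$ ($N = 3 - -605 = 3 + 605 = 608$)
$I = - \frac{219743}{12563}$ ($I = - \frac{289}{-739} + \frac{608}{-34} = \left(-289\right) \left(- \frac{1}{739}\right) + 608 \left(- \frac{1}{34}\right) = \frac{289}{739} - \frac{304}{17} = - \frac{219743}{12563} \approx -17.491$)
$- 32 I = \left(-32\right) \left(- \frac{219743}{12563}\right) = \frac{7031776}{12563}$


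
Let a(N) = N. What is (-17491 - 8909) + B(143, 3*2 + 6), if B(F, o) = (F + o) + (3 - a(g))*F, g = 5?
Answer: -26531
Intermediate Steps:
B(F, o) = o - F (B(F, o) = (F + o) + (3 - 1*5)*F = (F + o) + (3 - 5)*F = (F + o) - 2*F = o - F)
(-17491 - 8909) + B(143, 3*2 + 6) = (-17491 - 8909) + ((3*2 + 6) - 1*143) = -26400 + ((6 + 6) - 143) = -26400 + (12 - 143) = -26400 - 131 = -26531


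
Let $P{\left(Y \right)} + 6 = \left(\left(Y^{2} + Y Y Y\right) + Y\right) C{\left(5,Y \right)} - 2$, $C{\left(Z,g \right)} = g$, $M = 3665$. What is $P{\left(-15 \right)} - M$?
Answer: $43802$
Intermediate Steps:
$P{\left(Y \right)} = -8 + Y \left(Y + Y^{2} + Y^{3}\right)$ ($P{\left(Y \right)} = -6 + \left(\left(\left(Y^{2} + Y Y Y\right) + Y\right) Y - 2\right) = -6 + \left(\left(\left(Y^{2} + Y^{2} Y\right) + Y\right) Y - 2\right) = -6 + \left(\left(\left(Y^{2} + Y^{3}\right) + Y\right) Y - 2\right) = -6 + \left(\left(Y + Y^{2} + Y^{3}\right) Y - 2\right) = -6 + \left(Y \left(Y + Y^{2} + Y^{3}\right) - 2\right) = -6 + \left(-2 + Y \left(Y + Y^{2} + Y^{3}\right)\right) = -8 + Y \left(Y + Y^{2} + Y^{3}\right)$)
$P{\left(-15 \right)} - M = \left(-8 + \left(-15\right)^{2} + \left(-15\right)^{3} + \left(-15\right)^{4}\right) - 3665 = \left(-8 + 225 - 3375 + 50625\right) - 3665 = 47467 - 3665 = 43802$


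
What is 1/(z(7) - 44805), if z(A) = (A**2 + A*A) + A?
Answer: -1/44700 ≈ -2.2371e-5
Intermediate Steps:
z(A) = A + 2*A**2 (z(A) = (A**2 + A**2) + A = 2*A**2 + A = A + 2*A**2)
1/(z(7) - 44805) = 1/(7*(1 + 2*7) - 44805) = 1/(7*(1 + 14) - 44805) = 1/(7*15 - 44805) = 1/(105 - 44805) = 1/(-44700) = -1/44700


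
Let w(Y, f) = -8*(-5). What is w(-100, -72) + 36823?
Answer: 36863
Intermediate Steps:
w(Y, f) = 40
w(-100, -72) + 36823 = 40 + 36823 = 36863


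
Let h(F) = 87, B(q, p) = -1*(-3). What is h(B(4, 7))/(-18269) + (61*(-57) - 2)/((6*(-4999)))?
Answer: 60948373/547960386 ≈ 0.11123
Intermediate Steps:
B(q, p) = 3
h(B(4, 7))/(-18269) + (61*(-57) - 2)/((6*(-4999))) = 87/(-18269) + (61*(-57) - 2)/((6*(-4999))) = 87*(-1/18269) + (-3477 - 2)/(-29994) = -87/18269 - 3479*(-1/29994) = -87/18269 + 3479/29994 = 60948373/547960386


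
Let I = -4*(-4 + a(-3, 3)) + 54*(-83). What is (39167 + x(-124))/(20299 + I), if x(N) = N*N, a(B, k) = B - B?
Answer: 54543/15833 ≈ 3.4449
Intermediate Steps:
a(B, k) = 0
x(N) = N²
I = -4466 (I = -4*(-4 + 0) + 54*(-83) = -4*(-4) - 4482 = 16 - 4482 = -4466)
(39167 + x(-124))/(20299 + I) = (39167 + (-124)²)/(20299 - 4466) = (39167 + 15376)/15833 = 54543*(1/15833) = 54543/15833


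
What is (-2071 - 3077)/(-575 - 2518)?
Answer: 1716/1031 ≈ 1.6644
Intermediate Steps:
(-2071 - 3077)/(-575 - 2518) = -5148/(-3093) = -5148*(-1/3093) = 1716/1031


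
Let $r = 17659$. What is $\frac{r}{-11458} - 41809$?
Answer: $- \frac{479065181}{11458} \approx -41811.0$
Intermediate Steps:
$\frac{r}{-11458} - 41809 = \frac{17659}{-11458} - 41809 = 17659 \left(- \frac{1}{11458}\right) - 41809 = - \frac{17659}{11458} - 41809 = - \frac{479065181}{11458}$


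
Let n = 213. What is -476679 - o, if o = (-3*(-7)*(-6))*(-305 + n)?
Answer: -488271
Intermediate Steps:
o = 11592 (o = (-3*(-7)*(-6))*(-305 + 213) = (21*(-6))*(-92) = -126*(-92) = 11592)
-476679 - o = -476679 - 1*11592 = -476679 - 11592 = -488271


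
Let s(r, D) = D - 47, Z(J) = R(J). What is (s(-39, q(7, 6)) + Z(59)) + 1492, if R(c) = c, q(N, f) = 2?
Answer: 1506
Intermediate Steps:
Z(J) = J
s(r, D) = -47 + D
(s(-39, q(7, 6)) + Z(59)) + 1492 = ((-47 + 2) + 59) + 1492 = (-45 + 59) + 1492 = 14 + 1492 = 1506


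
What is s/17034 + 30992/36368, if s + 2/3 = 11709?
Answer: 178823699/116154846 ≈ 1.5395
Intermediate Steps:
s = 35125/3 (s = -2/3 + 11709 = 35125/3 ≈ 11708.)
s/17034 + 30992/36368 = (35125/3)/17034 + 30992/36368 = (35125/3)*(1/17034) + 30992*(1/36368) = 35125/51102 + 1937/2273 = 178823699/116154846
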